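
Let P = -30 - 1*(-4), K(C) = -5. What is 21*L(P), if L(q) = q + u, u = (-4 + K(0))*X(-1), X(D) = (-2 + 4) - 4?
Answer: -168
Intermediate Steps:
X(D) = -2 (X(D) = 2 - 4 = -2)
u = 18 (u = (-4 - 5)*(-2) = -9*(-2) = 18)
P = -26 (P = -30 + 4 = -26)
L(q) = 18 + q (L(q) = q + 18 = 18 + q)
21*L(P) = 21*(18 - 26) = 21*(-8) = -168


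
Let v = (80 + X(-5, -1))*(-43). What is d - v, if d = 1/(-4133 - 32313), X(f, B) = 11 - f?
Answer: 150449087/36446 ≈ 4128.0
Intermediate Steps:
v = -4128 (v = (80 + (11 - 1*(-5)))*(-43) = (80 + (11 + 5))*(-43) = (80 + 16)*(-43) = 96*(-43) = -4128)
d = -1/36446 (d = 1/(-36446) = -1/36446 ≈ -2.7438e-5)
d - v = -1/36446 - 1*(-4128) = -1/36446 + 4128 = 150449087/36446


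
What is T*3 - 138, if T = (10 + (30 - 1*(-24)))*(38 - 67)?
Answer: -5706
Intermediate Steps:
T = -1856 (T = (10 + (30 + 24))*(-29) = (10 + 54)*(-29) = 64*(-29) = -1856)
T*3 - 138 = -1856*3 - 138 = -5568 - 138 = -5706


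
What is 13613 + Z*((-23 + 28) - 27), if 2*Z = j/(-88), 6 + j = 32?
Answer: 54465/4 ≈ 13616.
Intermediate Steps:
j = 26 (j = -6 + 32 = 26)
Z = -13/88 (Z = (26/(-88))/2 = (26*(-1/88))/2 = (½)*(-13/44) = -13/88 ≈ -0.14773)
13613 + Z*((-23 + 28) - 27) = 13613 - 13*((-23 + 28) - 27)/88 = 13613 - 13*(5 - 27)/88 = 13613 - 13/88*(-22) = 13613 + 13/4 = 54465/4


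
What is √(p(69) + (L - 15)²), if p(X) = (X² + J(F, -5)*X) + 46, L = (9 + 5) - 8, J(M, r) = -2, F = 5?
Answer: 5*√190 ≈ 68.920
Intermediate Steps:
L = 6 (L = 14 - 8 = 6)
p(X) = 46 + X² - 2*X (p(X) = (X² - 2*X) + 46 = 46 + X² - 2*X)
√(p(69) + (L - 15)²) = √((46 + 69² - 2*69) + (6 - 15)²) = √((46 + 4761 - 138) + (-9)²) = √(4669 + 81) = √4750 = 5*√190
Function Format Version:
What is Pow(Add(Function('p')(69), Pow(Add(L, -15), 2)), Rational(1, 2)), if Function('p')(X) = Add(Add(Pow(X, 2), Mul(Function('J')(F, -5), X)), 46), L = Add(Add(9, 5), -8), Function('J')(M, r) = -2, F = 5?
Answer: Mul(5, Pow(190, Rational(1, 2))) ≈ 68.920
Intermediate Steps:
L = 6 (L = Add(14, -8) = 6)
Function('p')(X) = Add(46, Pow(X, 2), Mul(-2, X)) (Function('p')(X) = Add(Add(Pow(X, 2), Mul(-2, X)), 46) = Add(46, Pow(X, 2), Mul(-2, X)))
Pow(Add(Function('p')(69), Pow(Add(L, -15), 2)), Rational(1, 2)) = Pow(Add(Add(46, Pow(69, 2), Mul(-2, 69)), Pow(Add(6, -15), 2)), Rational(1, 2)) = Pow(Add(Add(46, 4761, -138), Pow(-9, 2)), Rational(1, 2)) = Pow(Add(4669, 81), Rational(1, 2)) = Pow(4750, Rational(1, 2)) = Mul(5, Pow(190, Rational(1, 2)))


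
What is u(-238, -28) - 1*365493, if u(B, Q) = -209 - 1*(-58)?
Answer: -365644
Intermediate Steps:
u(B, Q) = -151 (u(B, Q) = -209 + 58 = -151)
u(-238, -28) - 1*365493 = -151 - 1*365493 = -151 - 365493 = -365644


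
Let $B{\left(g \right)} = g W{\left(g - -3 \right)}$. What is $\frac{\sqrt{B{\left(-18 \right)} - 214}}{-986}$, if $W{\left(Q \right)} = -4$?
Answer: $- \frac{i \sqrt{142}}{986} \approx - 0.012086 i$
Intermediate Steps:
$B{\left(g \right)} = - 4 g$ ($B{\left(g \right)} = g \left(-4\right) = - 4 g$)
$\frac{\sqrt{B{\left(-18 \right)} - 214}}{-986} = \frac{\sqrt{\left(-4\right) \left(-18\right) - 214}}{-986} = \sqrt{72 - 214} \left(- \frac{1}{986}\right) = \sqrt{-142} \left(- \frac{1}{986}\right) = i \sqrt{142} \left(- \frac{1}{986}\right) = - \frac{i \sqrt{142}}{986}$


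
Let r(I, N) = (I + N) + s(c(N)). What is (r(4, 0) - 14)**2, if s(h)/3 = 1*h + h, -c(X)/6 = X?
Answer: 100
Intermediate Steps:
c(X) = -6*X
s(h) = 6*h (s(h) = 3*(1*h + h) = 3*(h + h) = 3*(2*h) = 6*h)
r(I, N) = I - 35*N (r(I, N) = (I + N) + 6*(-6*N) = (I + N) - 36*N = I - 35*N)
(r(4, 0) - 14)**2 = ((4 - 35*0) - 14)**2 = ((4 + 0) - 14)**2 = (4 - 14)**2 = (-10)**2 = 100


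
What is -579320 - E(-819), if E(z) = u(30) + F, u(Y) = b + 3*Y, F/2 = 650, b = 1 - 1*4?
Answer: -580707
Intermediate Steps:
b = -3 (b = 1 - 4 = -3)
F = 1300 (F = 2*650 = 1300)
u(Y) = -3 + 3*Y
E(z) = 1387 (E(z) = (-3 + 3*30) + 1300 = (-3 + 90) + 1300 = 87 + 1300 = 1387)
-579320 - E(-819) = -579320 - 1*1387 = -579320 - 1387 = -580707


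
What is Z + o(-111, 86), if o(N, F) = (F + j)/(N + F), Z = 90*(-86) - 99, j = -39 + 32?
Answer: -196054/25 ≈ -7842.2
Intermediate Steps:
j = -7
Z = -7839 (Z = -7740 - 99 = -7839)
o(N, F) = (-7 + F)/(F + N) (o(N, F) = (F - 7)/(N + F) = (-7 + F)/(F + N))
Z + o(-111, 86) = -7839 + (-7 + 86)/(86 - 111) = -7839 + 79/(-25) = -7839 - 1/25*79 = -7839 - 79/25 = -196054/25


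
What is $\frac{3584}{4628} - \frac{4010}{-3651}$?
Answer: $\frac{7910866}{4224207} \approx 1.8727$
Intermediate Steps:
$\frac{3584}{4628} - \frac{4010}{-3651} = 3584 \cdot \frac{1}{4628} - - \frac{4010}{3651} = \frac{896}{1157} + \frac{4010}{3651} = \frac{7910866}{4224207}$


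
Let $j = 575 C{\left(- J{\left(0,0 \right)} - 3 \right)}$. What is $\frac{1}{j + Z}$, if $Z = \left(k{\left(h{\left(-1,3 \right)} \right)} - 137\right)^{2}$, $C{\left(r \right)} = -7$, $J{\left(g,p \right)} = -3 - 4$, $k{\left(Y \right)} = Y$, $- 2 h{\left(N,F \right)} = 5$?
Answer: $\frac{4}{61741} \approx 6.4787 \cdot 10^{-5}$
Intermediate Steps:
$h{\left(N,F \right)} = - \frac{5}{2}$ ($h{\left(N,F \right)} = \left(- \frac{1}{2}\right) 5 = - \frac{5}{2}$)
$J{\left(g,p \right)} = -7$
$j = -4025$ ($j = 575 \left(-7\right) = -4025$)
$Z = \frac{77841}{4}$ ($Z = \left(- \frac{5}{2} - 137\right)^{2} = \left(- \frac{279}{2}\right)^{2} = \frac{77841}{4} \approx 19460.0$)
$\frac{1}{j + Z} = \frac{1}{-4025 + \frac{77841}{4}} = \frac{1}{\frac{61741}{4}} = \frac{4}{61741}$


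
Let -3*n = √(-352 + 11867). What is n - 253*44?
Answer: -11132 - 7*√235/3 ≈ -11168.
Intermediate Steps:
n = -7*√235/3 (n = -√(-352 + 11867)/3 = -7*√235/3 ≈ -35.769)
n - 253*44 = -7*√235/3 - 253*44 = -7*√235/3 - 1*11132 = -7*√235/3 - 11132 = -11132 - 7*√235/3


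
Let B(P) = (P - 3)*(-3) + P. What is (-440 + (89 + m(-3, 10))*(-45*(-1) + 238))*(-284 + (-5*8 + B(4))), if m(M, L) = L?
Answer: -8907371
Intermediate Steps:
B(P) = 9 - 2*P (B(P) = (-3 + P)*(-3) + P = (9 - 3*P) + P = 9 - 2*P)
(-440 + (89 + m(-3, 10))*(-45*(-1) + 238))*(-284 + (-5*8 + B(4))) = (-440 + (89 + 10)*(-45*(-1) + 238))*(-284 + (-5*8 + (9 - 2*4))) = (-440 + 99*(45 + 238))*(-284 + (-40 + (9 - 8))) = (-440 + 99*283)*(-284 + (-40 + 1)) = (-440 + 28017)*(-284 - 39) = 27577*(-323) = -8907371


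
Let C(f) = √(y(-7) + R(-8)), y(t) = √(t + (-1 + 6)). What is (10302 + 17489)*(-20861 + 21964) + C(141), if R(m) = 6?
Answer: 30653473 + √(6 + I*√2) ≈ 3.0653e+7 + 0.28672*I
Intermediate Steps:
y(t) = √(5 + t) (y(t) = √(t + 5) = √(5 + t))
C(f) = √(6 + I*√2) (C(f) = √(√(5 - 7) + 6) = √(√(-2) + 6) = √(I*√2 + 6) = √(6 + I*√2))
(10302 + 17489)*(-20861 + 21964) + C(141) = (10302 + 17489)*(-20861 + 21964) + √(6 + I*√2) = 27791*1103 + √(6 + I*√2) = 30653473 + √(6 + I*√2)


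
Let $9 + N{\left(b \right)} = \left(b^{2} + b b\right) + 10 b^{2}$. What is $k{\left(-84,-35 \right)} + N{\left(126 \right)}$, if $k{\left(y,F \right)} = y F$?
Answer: $193443$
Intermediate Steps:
$N{\left(b \right)} = -9 + 12 b^{2}$ ($N{\left(b \right)} = -9 + \left(\left(b^{2} + b b\right) + 10 b^{2}\right) = -9 + \left(\left(b^{2} + b^{2}\right) + 10 b^{2}\right) = -9 + \left(2 b^{2} + 10 b^{2}\right) = -9 + 12 b^{2}$)
$k{\left(y,F \right)} = F y$
$k{\left(-84,-35 \right)} + N{\left(126 \right)} = \left(-35\right) \left(-84\right) - \left(9 - 12 \cdot 126^{2}\right) = 2940 + \left(-9 + 12 \cdot 15876\right) = 2940 + \left(-9 + 190512\right) = 2940 + 190503 = 193443$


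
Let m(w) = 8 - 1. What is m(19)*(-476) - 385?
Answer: -3717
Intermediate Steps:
m(w) = 7
m(19)*(-476) - 385 = 7*(-476) - 385 = -3332 - 385 = -3717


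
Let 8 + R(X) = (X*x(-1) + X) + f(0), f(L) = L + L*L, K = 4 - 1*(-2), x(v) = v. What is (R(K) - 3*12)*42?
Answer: -1848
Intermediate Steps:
K = 6 (K = 4 + 2 = 6)
f(L) = L + L**2
R(X) = -8 (R(X) = -8 + ((X*(-1) + X) + 0*(1 + 0)) = -8 + ((-X + X) + 0*1) = -8 + (0 + 0) = -8 + 0 = -8)
(R(K) - 3*12)*42 = (-8 - 3*12)*42 = (-8 - 36)*42 = -44*42 = -1848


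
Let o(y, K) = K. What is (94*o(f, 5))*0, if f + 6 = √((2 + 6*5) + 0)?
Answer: 0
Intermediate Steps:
f = -6 + 4*√2 (f = -6 + √((2 + 6*5) + 0) = -6 + √((2 + 30) + 0) = -6 + √(32 + 0) = -6 + √32 = -6 + 4*√2 ≈ -0.34315)
(94*o(f, 5))*0 = (94*5)*0 = 470*0 = 0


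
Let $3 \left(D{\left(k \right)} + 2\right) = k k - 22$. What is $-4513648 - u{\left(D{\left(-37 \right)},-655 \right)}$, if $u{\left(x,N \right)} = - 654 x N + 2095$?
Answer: $-195997133$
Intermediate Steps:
$D{\left(k \right)} = - \frac{28}{3} + \frac{k^{2}}{3}$ ($D{\left(k \right)} = -2 + \frac{k k - 22}{3} = -2 + \frac{k^{2} - 22}{3} = -2 + \frac{-22 + k^{2}}{3} = -2 + \left(- \frac{22}{3} + \frac{k^{2}}{3}\right) = - \frac{28}{3} + \frac{k^{2}}{3}$)
$u{\left(x,N \right)} = 2095 - 654 N x$ ($u{\left(x,N \right)} = - 654 N x + 2095 = 2095 - 654 N x$)
$-4513648 - u{\left(D{\left(-37 \right)},-655 \right)} = -4513648 - \left(2095 - - 428370 \left(- \frac{28}{3} + \frac{\left(-37\right)^{2}}{3}\right)\right) = -4513648 - \left(2095 - - 428370 \left(- \frac{28}{3} + \frac{1}{3} \cdot 1369\right)\right) = -4513648 - \left(2095 - - 428370 \left(- \frac{28}{3} + \frac{1369}{3}\right)\right) = -4513648 - \left(2095 - \left(-428370\right) 447\right) = -4513648 - \left(2095 + 191481390\right) = -4513648 - 191483485 = -195997133$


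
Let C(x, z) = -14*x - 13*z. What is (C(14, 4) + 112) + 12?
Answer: -124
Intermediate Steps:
(C(14, 4) + 112) + 12 = ((-14*14 - 13*4) + 112) + 12 = ((-196 - 52) + 112) + 12 = (-248 + 112) + 12 = -136 + 12 = -124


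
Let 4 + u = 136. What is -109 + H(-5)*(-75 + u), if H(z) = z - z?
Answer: -109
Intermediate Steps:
u = 132 (u = -4 + 136 = 132)
H(z) = 0
-109 + H(-5)*(-75 + u) = -109 + 0*(-75 + 132) = -109 + 0*57 = -109 + 0 = -109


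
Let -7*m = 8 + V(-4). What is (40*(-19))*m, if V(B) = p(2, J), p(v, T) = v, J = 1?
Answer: 7600/7 ≈ 1085.7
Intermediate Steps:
V(B) = 2
m = -10/7 (m = -(8 + 2)/7 = -1/7*10 = -10/7 ≈ -1.4286)
(40*(-19))*m = (40*(-19))*(-10/7) = -760*(-10/7) = 7600/7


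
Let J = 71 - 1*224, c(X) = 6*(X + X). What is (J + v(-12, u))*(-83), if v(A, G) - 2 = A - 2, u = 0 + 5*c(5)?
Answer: 13695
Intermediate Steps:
c(X) = 12*X (c(X) = 6*(2*X) = 12*X)
u = 300 (u = 0 + 5*(12*5) = 0 + 5*60 = 0 + 300 = 300)
v(A, G) = A (v(A, G) = 2 + (A - 2) = 2 + (-2 + A) = A)
J = -153 (J = 71 - 224 = -153)
(J + v(-12, u))*(-83) = (-153 - 12)*(-83) = -165*(-83) = 13695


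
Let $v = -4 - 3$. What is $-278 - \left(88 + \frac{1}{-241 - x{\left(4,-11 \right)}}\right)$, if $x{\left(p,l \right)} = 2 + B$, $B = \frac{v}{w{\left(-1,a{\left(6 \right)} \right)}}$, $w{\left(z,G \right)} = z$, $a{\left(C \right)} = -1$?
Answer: $- \frac{91499}{250} \approx -366.0$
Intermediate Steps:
$v = -7$
$B = 7$ ($B = - \frac{7}{-1} = \left(-7\right) \left(-1\right) = 7$)
$x{\left(p,l \right)} = 9$ ($x{\left(p,l \right)} = 2 + 7 = 9$)
$-278 - \left(88 + \frac{1}{-241 - x{\left(4,-11 \right)}}\right) = -278 - \left(88 + \frac{1}{-241 - 9}\right) = -278 - \left(88 + \frac{1}{-250}\right) = -278 - \left(88 - \frac{1}{250}\right) = -278 - \frac{21999}{250} = - \frac{91499}{250}$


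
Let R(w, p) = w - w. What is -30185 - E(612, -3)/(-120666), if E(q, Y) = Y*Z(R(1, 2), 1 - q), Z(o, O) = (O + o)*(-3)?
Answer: -93392531/3094 ≈ -30185.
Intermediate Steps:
R(w, p) = 0
Z(o, O) = -3*O - 3*o
E(q, Y) = Y*(-3 + 3*q) (E(q, Y) = Y*(-3*(1 - q) - 3*0) = Y*((-3 + 3*q) + 0) = Y*(-3 + 3*q))
-30185 - E(612, -3)/(-120666) = -30185 - 3*(-3)*(-1 + 612)/(-120666) = -30185 - 3*(-3)*611*(-1)/120666 = -30185 - (-5499)*(-1)/120666 = -30185 - 1*141/3094 = -30185 - 141/3094 = -93392531/3094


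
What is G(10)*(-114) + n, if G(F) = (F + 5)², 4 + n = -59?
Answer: -25713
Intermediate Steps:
n = -63 (n = -4 - 59 = -63)
G(F) = (5 + F)²
G(10)*(-114) + n = (5 + 10)²*(-114) - 63 = 15²*(-114) - 63 = 225*(-114) - 63 = -25650 - 63 = -25713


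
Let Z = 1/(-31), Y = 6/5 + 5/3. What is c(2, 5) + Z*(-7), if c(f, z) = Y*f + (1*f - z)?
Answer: 1376/465 ≈ 2.9591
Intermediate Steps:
Y = 43/15 (Y = 6*(⅕) + 5*(⅓) = 6/5 + 5/3 = 43/15 ≈ 2.8667)
Z = -1/31 ≈ -0.032258
c(f, z) = -z + 58*f/15 (c(f, z) = 43*f/15 + (1*f - z) = 43*f/15 + (f - z) = -z + 58*f/15)
c(2, 5) + Z*(-7) = (-1*5 + (58/15)*2) - 1/31*(-7) = (-5 + 116/15) + 7/31 = 41/15 + 7/31 = 1376/465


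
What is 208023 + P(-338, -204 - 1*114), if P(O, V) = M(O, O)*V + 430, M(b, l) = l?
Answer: 315937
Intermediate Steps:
P(O, V) = 430 + O*V (P(O, V) = O*V + 430 = 430 + O*V)
208023 + P(-338, -204 - 1*114) = 208023 + (430 - 338*(-204 - 1*114)) = 208023 + (430 - 338*(-204 - 114)) = 208023 + (430 - 338*(-318)) = 208023 + (430 + 107484) = 208023 + 107914 = 315937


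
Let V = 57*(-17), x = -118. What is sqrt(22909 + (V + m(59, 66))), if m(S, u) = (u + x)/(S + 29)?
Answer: sqrt(10618674)/22 ≈ 148.12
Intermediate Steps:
V = -969
m(S, u) = (-118 + u)/(29 + S) (m(S, u) = (u - 118)/(S + 29) = (-118 + u)/(29 + S))
sqrt(22909 + (V + m(59, 66))) = sqrt(22909 + (-969 + (-118 + 66)/(29 + 59))) = sqrt(22909 + (-969 - 52/88)) = sqrt(22909 + (-969 + (1/88)*(-52))) = sqrt(22909 + (-969 - 13/22)) = sqrt(22909 - 21331/22) = sqrt(482667/22) = sqrt(10618674)/22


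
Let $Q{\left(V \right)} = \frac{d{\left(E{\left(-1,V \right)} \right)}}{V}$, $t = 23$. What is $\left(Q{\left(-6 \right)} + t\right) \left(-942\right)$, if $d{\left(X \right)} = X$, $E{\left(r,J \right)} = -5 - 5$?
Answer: $-23236$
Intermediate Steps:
$E{\left(r,J \right)} = -10$ ($E{\left(r,J \right)} = -5 - 5 = -10$)
$Q{\left(V \right)} = - \frac{10}{V}$
$\left(Q{\left(-6 \right)} + t\right) \left(-942\right) = \left(- \frac{10}{-6} + 23\right) \left(-942\right) = \left(\left(-10\right) \left(- \frac{1}{6}\right) + 23\right) \left(-942\right) = \left(\frac{5}{3} + 23\right) \left(-942\right) = \frac{74}{3} \left(-942\right) = -23236$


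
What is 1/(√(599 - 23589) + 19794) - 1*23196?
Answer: -23196 + 1/(19794 + 11*I*√190) ≈ -23196.0 - 3.8697e-7*I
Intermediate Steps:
1/(√(599 - 23589) + 19794) - 1*23196 = 1/(√(-22990) + 19794) - 23196 = 1/(11*I*√190 + 19794) - 23196 = 1/(19794 + 11*I*√190) - 23196 = -23196 + 1/(19794 + 11*I*√190)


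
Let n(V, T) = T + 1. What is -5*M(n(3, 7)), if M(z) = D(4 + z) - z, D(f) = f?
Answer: -20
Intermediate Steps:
n(V, T) = 1 + T
M(z) = 4 (M(z) = (4 + z) - z = 4)
-5*M(n(3, 7)) = -5*4 = -20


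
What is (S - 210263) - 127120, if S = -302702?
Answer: -640085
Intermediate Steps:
(S - 210263) - 127120 = (-302702 - 210263) - 127120 = -512965 - 127120 = -640085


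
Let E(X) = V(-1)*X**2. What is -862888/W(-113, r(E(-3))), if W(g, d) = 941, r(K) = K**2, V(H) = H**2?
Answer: -862888/941 ≈ -916.99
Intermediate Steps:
E(X) = X**2 (E(X) = (-1)**2*X**2 = 1*X**2 = X**2)
-862888/W(-113, r(E(-3))) = -862888/941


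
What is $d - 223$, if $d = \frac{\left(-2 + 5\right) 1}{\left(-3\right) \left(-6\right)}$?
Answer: $- \frac{1337}{6} \approx -222.83$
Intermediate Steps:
$d = \frac{1}{6}$ ($d = \frac{3 \cdot 1}{18} = 3 \cdot \frac{1}{18} = \frac{1}{6} \approx 0.16667$)
$d - 223 = \frac{1}{6} - 223 = - \frac{1337}{6}$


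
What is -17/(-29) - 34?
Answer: -969/29 ≈ -33.414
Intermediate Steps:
-17/(-29) - 34 = -1/29*(-17) - 34 = 17/29 - 34 = -969/29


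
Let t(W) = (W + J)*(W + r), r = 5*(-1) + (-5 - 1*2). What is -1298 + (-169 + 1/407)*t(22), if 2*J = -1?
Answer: -15316416/407 ≈ -37633.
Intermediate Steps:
J = -½ (J = (½)*(-1) = -½ ≈ -0.50000)
r = -12 (r = -5 + (-5 - 2) = -5 - 7 = -12)
t(W) = (-12 + W)*(-½ + W) (t(W) = (W - ½)*(W - 12) = (-½ + W)*(-12 + W) = (-12 + W)*(-½ + W))
-1298 + (-169 + 1/407)*t(22) = -1298 + (-169 + 1/407)*(6 + 22² - 25/2*22) = -1298 + (-169 + 1/407)*(6 + 484 - 275) = -1298 - 68782/407*215 = -1298 - 14788130/407 = -15316416/407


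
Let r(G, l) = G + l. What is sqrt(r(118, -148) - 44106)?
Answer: 6*I*sqrt(1226) ≈ 210.09*I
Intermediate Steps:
sqrt(r(118, -148) - 44106) = sqrt((118 - 148) - 44106) = sqrt(-30 - 44106) = sqrt(-44136) = 6*I*sqrt(1226)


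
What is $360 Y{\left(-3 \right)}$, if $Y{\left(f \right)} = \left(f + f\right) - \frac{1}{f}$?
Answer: $-2040$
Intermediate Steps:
$Y{\left(f \right)} = - \frac{1}{f} + 2 f$ ($Y{\left(f \right)} = 2 f - \frac{1}{f} = - \frac{1}{f} + 2 f$)
$360 Y{\left(-3 \right)} = 360 \left(- \frac{1}{-3} + 2 \left(-3\right)\right) = 360 \left(\left(-1\right) \left(- \frac{1}{3}\right) - 6\right) = 360 \left(\frac{1}{3} - 6\right) = 360 \left(- \frac{17}{3}\right) = -2040$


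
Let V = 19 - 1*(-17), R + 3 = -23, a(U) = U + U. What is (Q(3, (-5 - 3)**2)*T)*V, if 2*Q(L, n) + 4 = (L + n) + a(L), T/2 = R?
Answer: -64584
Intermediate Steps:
a(U) = 2*U
R = -26 (R = -3 - 23 = -26)
T = -52 (T = 2*(-26) = -52)
Q(L, n) = -2 + n/2 + 3*L/2 (Q(L, n) = -2 + ((L + n) + 2*L)/2 = -2 + (n + 3*L)/2 = -2 + (n/2 + 3*L/2) = -2 + n/2 + 3*L/2)
V = 36 (V = 19 + 17 = 36)
(Q(3, (-5 - 3)**2)*T)*V = ((-2 + (-5 - 3)**2/2 + (3/2)*3)*(-52))*36 = ((-2 + (1/2)*(-8)**2 + 9/2)*(-52))*36 = ((-2 + (1/2)*64 + 9/2)*(-52))*36 = ((-2 + 32 + 9/2)*(-52))*36 = ((69/2)*(-52))*36 = -1794*36 = -64584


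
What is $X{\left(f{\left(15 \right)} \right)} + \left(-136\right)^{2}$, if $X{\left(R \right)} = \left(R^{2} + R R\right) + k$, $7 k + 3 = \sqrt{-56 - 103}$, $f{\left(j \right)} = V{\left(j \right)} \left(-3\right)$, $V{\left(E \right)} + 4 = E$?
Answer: $\frac{144715}{7} + \frac{i \sqrt{159}}{7} \approx 20674.0 + 1.8014 i$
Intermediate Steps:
$V{\left(E \right)} = -4 + E$
$f{\left(j \right)} = 12 - 3 j$ ($f{\left(j \right)} = \left(-4 + j\right) \left(-3\right) = 12 - 3 j$)
$k = - \frac{3}{7} + \frac{i \sqrt{159}}{7}$ ($k = - \frac{3}{7} + \frac{\sqrt{-56 - 103}}{7} = - \frac{3}{7} + \frac{\sqrt{-159}}{7} = - \frac{3}{7} + \frac{i \sqrt{159}}{7} \approx -0.42857 + 1.8014 i$)
$X{\left(R \right)} = - \frac{3}{7} + 2 R^{2} + \frac{i \sqrt{159}}{7}$ ($X{\left(R \right)} = \left(R^{2} + R R\right) - \left(\frac{3}{7} - \frac{i \sqrt{159}}{7}\right) = \left(R^{2} + R^{2}\right) - \left(\frac{3}{7} - \frac{i \sqrt{159}}{7}\right) = 2 R^{2} - \left(\frac{3}{7} - \frac{i \sqrt{159}}{7}\right) = - \frac{3}{7} + 2 R^{2} + \frac{i \sqrt{159}}{7}$)
$X{\left(f{\left(15 \right)} \right)} + \left(-136\right)^{2} = \left(- \frac{3}{7} + 2 \left(12 - 45\right)^{2} + \frac{i \sqrt{159}}{7}\right) + \left(-136\right)^{2} = \left(- \frac{3}{7} + 2 \left(12 - 45\right)^{2} + \frac{i \sqrt{159}}{7}\right) + 18496 = \left(- \frac{3}{7} + 2 \left(-33\right)^{2} + \frac{i \sqrt{159}}{7}\right) + 18496 = \left(- \frac{3}{7} + 2 \cdot 1089 + \frac{i \sqrt{159}}{7}\right) + 18496 = \left(- \frac{3}{7} + 2178 + \frac{i \sqrt{159}}{7}\right) + 18496 = \left(\frac{15243}{7} + \frac{i \sqrt{159}}{7}\right) + 18496 = \frac{144715}{7} + \frac{i \sqrt{159}}{7}$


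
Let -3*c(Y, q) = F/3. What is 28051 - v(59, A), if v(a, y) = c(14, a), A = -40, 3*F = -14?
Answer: 757363/27 ≈ 28050.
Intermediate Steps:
F = -14/3 (F = (1/3)*(-14) = -14/3 ≈ -4.6667)
c(Y, q) = 14/27 (c(Y, q) = -(-14)/(9*3) = -1/3*(-14/9) = 14/27)
v(a, y) = 14/27
28051 - v(59, A) = 28051 - 1*14/27 = 28051 - 14/27 = 757363/27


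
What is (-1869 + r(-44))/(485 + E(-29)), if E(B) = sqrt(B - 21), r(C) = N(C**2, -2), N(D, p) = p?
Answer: -181487/47055 + 1871*I*sqrt(2)/47055 ≈ -3.8569 + 0.056232*I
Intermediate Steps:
r(C) = -2
E(B) = sqrt(-21 + B)
(-1869 + r(-44))/(485 + E(-29)) = (-1869 - 2)/(485 + sqrt(-21 - 29)) = -1871/(485 + sqrt(-50)) = -1871/(485 + 5*I*sqrt(2))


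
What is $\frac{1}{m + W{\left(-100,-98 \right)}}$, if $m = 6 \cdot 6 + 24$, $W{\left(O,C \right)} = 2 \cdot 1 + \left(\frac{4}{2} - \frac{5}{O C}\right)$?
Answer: $\frac{1960}{125439} \approx 0.015625$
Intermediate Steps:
$W{\left(O,C \right)} = 4 - \frac{5}{C O}$ ($W{\left(O,C \right)} = 2 + \left(4 \cdot \frac{1}{2} - \frac{5}{C O}\right) = 2 + \left(2 - 5 \frac{1}{C O}\right) = 2 + \left(2 - \frac{5}{C O}\right) = 4 - \frac{5}{C O}$)
$m = 60$ ($m = 36 + 24 = 60$)
$\frac{1}{m + W{\left(-100,-98 \right)}} = \frac{1}{60 + \left(4 - \frac{5}{\left(-98\right) \left(-100\right)}\right)} = \frac{1}{60 + \left(4 - \left(- \frac{5}{98}\right) \left(- \frac{1}{100}\right)\right)} = \frac{1}{60 + \left(4 - \frac{1}{1960}\right)} = \frac{1}{60 + \frac{7839}{1960}} = \frac{1}{\frac{125439}{1960}} = \frac{1960}{125439}$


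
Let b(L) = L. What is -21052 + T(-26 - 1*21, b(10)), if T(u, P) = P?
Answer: -21042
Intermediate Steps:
-21052 + T(-26 - 1*21, b(10)) = -21052 + 10 = -21042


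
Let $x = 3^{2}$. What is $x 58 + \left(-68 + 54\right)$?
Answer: $508$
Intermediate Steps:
$x = 9$
$x 58 + \left(-68 + 54\right) = 9 \cdot 58 + \left(-68 + 54\right) = 522 - 14 = 508$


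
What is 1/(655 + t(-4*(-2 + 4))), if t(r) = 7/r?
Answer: 8/5233 ≈ 0.0015288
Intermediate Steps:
1/(655 + t(-4*(-2 + 4))) = 1/(655 + 7/((-4*(-2 + 4)))) = 1/(655 + 7/((-4*2))) = 1/(655 + 7/(-8)) = 1/(655 + 7*(-⅛)) = 1/(655 - 7/8) = 1/(5233/8) = 8/5233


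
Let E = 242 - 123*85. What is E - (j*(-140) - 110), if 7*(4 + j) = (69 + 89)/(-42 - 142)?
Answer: -245644/23 ≈ -10680.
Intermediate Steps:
E = -10213 (E = 242 - 10455 = -10213)
j = -2655/644 (j = -4 + ((69 + 89)/(-42 - 142))/7 = -4 + (158/(-184))/7 = -4 + (158*(-1/184))/7 = -4 + (1/7)*(-79/92) = -4 - 79/644 = -2655/644 ≈ -4.1227)
E - (j*(-140) - 110) = -10213 - (-2655/644*(-140) - 110) = -10213 - (13275/23 - 110) = -10213 - 1*10745/23 = -10213 - 10745/23 = -245644/23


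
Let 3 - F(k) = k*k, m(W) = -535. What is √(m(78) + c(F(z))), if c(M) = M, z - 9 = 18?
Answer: I*√1261 ≈ 35.511*I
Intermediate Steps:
z = 27 (z = 9 + 18 = 27)
F(k) = 3 - k² (F(k) = 3 - k*k = 3 - k²)
√(m(78) + c(F(z))) = √(-535 + (3 - 1*27²)) = √(-535 + (3 - 1*729)) = √(-535 + (3 - 729)) = √(-535 - 726) = √(-1261) = I*√1261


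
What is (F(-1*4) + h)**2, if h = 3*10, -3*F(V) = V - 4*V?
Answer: 676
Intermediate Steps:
F(V) = V (F(V) = -(V - 4*V)/3 = -(-1)*V = V)
h = 30
(F(-1*4) + h)**2 = (-1*4 + 30)**2 = (-4 + 30)**2 = 26**2 = 676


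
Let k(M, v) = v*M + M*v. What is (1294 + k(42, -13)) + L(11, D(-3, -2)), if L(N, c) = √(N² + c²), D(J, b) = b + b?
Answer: 202 + √137 ≈ 213.70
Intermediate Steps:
D(J, b) = 2*b
k(M, v) = 2*M*v (k(M, v) = M*v + M*v = 2*M*v)
(1294 + k(42, -13)) + L(11, D(-3, -2)) = (1294 + 2*42*(-13)) + √(11² + (2*(-2))²) = (1294 - 1092) + √(121 + (-4)²) = 202 + √(121 + 16) = 202 + √137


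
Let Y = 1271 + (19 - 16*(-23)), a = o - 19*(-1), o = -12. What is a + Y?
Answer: 1665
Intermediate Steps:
a = 7 (a = -12 - 19*(-1) = -12 + 19 = 7)
Y = 1658 (Y = 1271 + (19 + 368) = 1271 + 387 = 1658)
a + Y = 7 + 1658 = 1665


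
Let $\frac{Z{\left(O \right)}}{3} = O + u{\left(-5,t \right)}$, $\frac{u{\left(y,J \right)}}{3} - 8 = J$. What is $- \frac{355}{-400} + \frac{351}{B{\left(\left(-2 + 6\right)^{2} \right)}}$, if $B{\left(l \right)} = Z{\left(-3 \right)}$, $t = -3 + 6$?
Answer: $\frac{383}{80} \approx 4.7875$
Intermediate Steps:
$t = 3$
$u{\left(y,J \right)} = 24 + 3 J$
$Z{\left(O \right)} = 99 + 3 O$ ($Z{\left(O \right)} = 3 \left(O + \left(24 + 3 \cdot 3\right)\right) = 3 \left(O + \left(24 + 9\right)\right) = 3 \left(O + 33\right) = 3 \left(33 + O\right) = 99 + 3 O$)
$B{\left(l \right)} = 90$ ($B{\left(l \right)} = 99 + 3 \left(-3\right) = 99 - 9 = 90$)
$- \frac{355}{-400} + \frac{351}{B{\left(\left(-2 + 6\right)^{2} \right)}} = - \frac{355}{-400} + \frac{351}{90} = \left(-355\right) \left(- \frac{1}{400}\right) + 351 \cdot \frac{1}{90} = \frac{71}{80} + \frac{39}{10} = \frac{383}{80}$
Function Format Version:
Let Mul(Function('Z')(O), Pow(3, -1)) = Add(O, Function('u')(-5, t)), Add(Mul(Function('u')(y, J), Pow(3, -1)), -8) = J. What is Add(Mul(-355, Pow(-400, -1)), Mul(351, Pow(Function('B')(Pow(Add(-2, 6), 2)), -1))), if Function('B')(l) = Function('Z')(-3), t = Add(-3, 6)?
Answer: Rational(383, 80) ≈ 4.7875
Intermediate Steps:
t = 3
Function('u')(y, J) = Add(24, Mul(3, J))
Function('Z')(O) = Add(99, Mul(3, O)) (Function('Z')(O) = Mul(3, Add(O, Add(24, Mul(3, 3)))) = Mul(3, Add(O, Add(24, 9))) = Mul(3, Add(O, 33)) = Mul(3, Add(33, O)) = Add(99, Mul(3, O)))
Function('B')(l) = 90 (Function('B')(l) = Add(99, Mul(3, -3)) = Add(99, -9) = 90)
Add(Mul(-355, Pow(-400, -1)), Mul(351, Pow(Function('B')(Pow(Add(-2, 6), 2)), -1))) = Add(Mul(-355, Pow(-400, -1)), Mul(351, Pow(90, -1))) = Add(Mul(-355, Rational(-1, 400)), Mul(351, Rational(1, 90))) = Add(Rational(71, 80), Rational(39, 10)) = Rational(383, 80)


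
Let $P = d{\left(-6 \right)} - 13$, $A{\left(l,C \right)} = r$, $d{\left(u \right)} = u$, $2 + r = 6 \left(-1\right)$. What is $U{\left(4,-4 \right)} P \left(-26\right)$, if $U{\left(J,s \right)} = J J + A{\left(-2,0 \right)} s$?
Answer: $23712$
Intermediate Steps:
$r = -8$ ($r = -2 + 6 \left(-1\right) = -2 - 6 = -8$)
$A{\left(l,C \right)} = -8$
$U{\left(J,s \right)} = J^{2} - 8 s$ ($U{\left(J,s \right)} = J J - 8 s = J^{2} - 8 s$)
$P = -19$ ($P = -6 - 13 = -19$)
$U{\left(4,-4 \right)} P \left(-26\right) = \left(4^{2} - -32\right) \left(-19\right) \left(-26\right) = \left(16 + 32\right) \left(-19\right) \left(-26\right) = 48 \left(-19\right) \left(-26\right) = \left(-912\right) \left(-26\right) = 23712$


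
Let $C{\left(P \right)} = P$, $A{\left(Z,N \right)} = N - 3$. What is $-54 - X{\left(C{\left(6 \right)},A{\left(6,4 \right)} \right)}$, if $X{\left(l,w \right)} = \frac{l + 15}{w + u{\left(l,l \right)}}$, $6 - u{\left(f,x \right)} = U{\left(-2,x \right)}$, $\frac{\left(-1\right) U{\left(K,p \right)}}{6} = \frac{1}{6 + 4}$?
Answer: $- \frac{2157}{38} \approx -56.763$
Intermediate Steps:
$A{\left(Z,N \right)} = -3 + N$
$U{\left(K,p \right)} = - \frac{3}{5}$ ($U{\left(K,p \right)} = - \frac{6}{6 + 4} = - \frac{6}{10} = \left(-6\right) \frac{1}{10} = - \frac{3}{5}$)
$u{\left(f,x \right)} = \frac{33}{5}$ ($u{\left(f,x \right)} = 6 - - \frac{3}{5} = 6 + \frac{3}{5} = \frac{33}{5}$)
$X{\left(l,w \right)} = \frac{15 + l}{\frac{33}{5} + w}$ ($X{\left(l,w \right)} = \frac{l + 15}{w + \frac{33}{5}} = \frac{15 + l}{\frac{33}{5} + w}$)
$-54 - X{\left(C{\left(6 \right)},A{\left(6,4 \right)} \right)} = -54 - \frac{5 \left(15 + 6\right)}{33 + 5 \left(-3 + 4\right)} = -54 - 5 \frac{1}{33 + 5 \cdot 1} \cdot 21 = -54 - 5 \frac{1}{33 + 5} \cdot 21 = -54 - 5 \cdot \frac{1}{38} \cdot 21 = -54 - \frac{105}{38} = - \frac{2157}{38}$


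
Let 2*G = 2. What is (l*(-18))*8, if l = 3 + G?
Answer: -576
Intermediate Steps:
G = 1 (G = (½)*2 = 1)
l = 4 (l = 3 + 1 = 4)
(l*(-18))*8 = (4*(-18))*8 = -72*8 = -576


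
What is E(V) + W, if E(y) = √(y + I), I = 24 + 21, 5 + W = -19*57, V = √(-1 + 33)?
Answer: -1088 + √(45 + 4*√2) ≈ -1080.9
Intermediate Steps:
V = 4*√2 (V = √32 = 4*√2 ≈ 5.6569)
W = -1088 (W = -5 - 19*57 = -5 - 1083 = -1088)
I = 45
E(y) = √(45 + y) (E(y) = √(y + 45) = √(45 + y))
E(V) + W = √(45 + 4*√2) - 1088 = -1088 + √(45 + 4*√2)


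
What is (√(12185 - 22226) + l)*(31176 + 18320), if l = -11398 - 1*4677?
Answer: -795648200 + 49496*I*√10041 ≈ -7.9565e+8 + 4.9597e+6*I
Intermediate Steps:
l = -16075 (l = -11398 - 4677 = -16075)
(√(12185 - 22226) + l)*(31176 + 18320) = (√(12185 - 22226) - 16075)*(31176 + 18320) = (√(-10041) - 16075)*49496 = (I*√10041 - 16075)*49496 = (-16075 + I*√10041)*49496 = -795648200 + 49496*I*√10041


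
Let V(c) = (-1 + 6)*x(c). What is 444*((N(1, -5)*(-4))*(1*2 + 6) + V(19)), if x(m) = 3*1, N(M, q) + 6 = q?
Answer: 162948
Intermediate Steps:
N(M, q) = -6 + q
x(m) = 3
V(c) = 15 (V(c) = (-1 + 6)*3 = 5*3 = 15)
444*((N(1, -5)*(-4))*(1*2 + 6) + V(19)) = 444*(((-6 - 5)*(-4))*(1*2 + 6) + 15) = 444*((-11*(-4))*(2 + 6) + 15) = 444*(44*8 + 15) = 444*(352 + 15) = 444*367 = 162948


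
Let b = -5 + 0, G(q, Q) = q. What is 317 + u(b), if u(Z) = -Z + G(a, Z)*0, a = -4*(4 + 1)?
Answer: 322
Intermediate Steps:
a = -20 (a = -4*5 = -20)
b = -5
u(Z) = -Z (u(Z) = -Z - 20*0 = -Z + 0 = -Z)
317 + u(b) = 317 - 1*(-5) = 317 + 5 = 322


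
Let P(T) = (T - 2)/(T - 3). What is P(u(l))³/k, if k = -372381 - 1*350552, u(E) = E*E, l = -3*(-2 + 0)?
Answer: -39304/25980043221 ≈ -1.5129e-6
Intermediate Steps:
l = 6 (l = -3*(-2) = 6)
u(E) = E²
P(T) = (-2 + T)/(-3 + T)
k = -722933 (k = -372381 - 350552 = -722933)
P(u(l))³/k = ((-2 + 6²)/(-3 + 6²))³/(-722933) = ((-2 + 36)/(-3 + 36))³*(-1/722933) = (34/33)³*(-1/722933) = (39304/35937)*(-1/722933) = -39304/25980043221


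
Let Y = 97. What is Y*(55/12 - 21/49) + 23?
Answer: 35785/84 ≈ 426.01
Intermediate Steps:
Y*(55/12 - 21/49) + 23 = 97*(55/12 - 21/49) + 23 = 97*(55*(1/12) - 21*1/49) + 23 = 97*(55/12 - 3/7) + 23 = 97*(349/84) + 23 = 33853/84 + 23 = 35785/84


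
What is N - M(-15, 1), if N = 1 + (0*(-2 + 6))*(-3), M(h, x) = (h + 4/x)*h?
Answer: -164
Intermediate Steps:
M(h, x) = h*(h + 4/x)
N = 1 (N = 1 + (0*4)*(-3) = 1 + 0*(-3) = 1 + 0 = 1)
N - M(-15, 1) = 1 - (-15)*(4 - 15*1)/1 = 1 - (-15)*(4 - 15) = 1 - (-15)*(-11) = 1 - 1*165 = 1 - 165 = -164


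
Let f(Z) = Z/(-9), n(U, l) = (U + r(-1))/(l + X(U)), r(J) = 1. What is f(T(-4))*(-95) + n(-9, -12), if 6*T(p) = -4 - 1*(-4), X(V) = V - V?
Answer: 2/3 ≈ 0.66667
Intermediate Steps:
X(V) = 0
n(U, l) = (1 + U)/l (n(U, l) = (U + 1)/(l + 0) = (1 + U)/l)
T(p) = 0 (T(p) = (-4 - 1*(-4))/6 = (-4 + 4)/6 = (1/6)*0 = 0)
f(Z) = -Z/9 (f(Z) = Z*(-1/9) = -Z/9)
f(T(-4))*(-95) + n(-9, -12) = -1/9*0*(-95) + (1 - 9)/(-12) = 0*(-95) - 1/12*(-8) = 0 + 2/3 = 2/3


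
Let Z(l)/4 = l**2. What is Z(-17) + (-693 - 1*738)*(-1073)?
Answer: 1536619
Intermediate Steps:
Z(l) = 4*l**2
Z(-17) + (-693 - 1*738)*(-1073) = 4*(-17)**2 + (-693 - 1*738)*(-1073) = 4*289 + (-693 - 738)*(-1073) = 1156 - 1431*(-1073) = 1156 + 1535463 = 1536619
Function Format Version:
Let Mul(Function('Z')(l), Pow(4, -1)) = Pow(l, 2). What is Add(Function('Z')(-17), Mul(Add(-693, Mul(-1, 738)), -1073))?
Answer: 1536619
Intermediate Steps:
Function('Z')(l) = Mul(4, Pow(l, 2))
Add(Function('Z')(-17), Mul(Add(-693, Mul(-1, 738)), -1073)) = Add(Mul(4, Pow(-17, 2)), Mul(Add(-693, Mul(-1, 738)), -1073)) = Add(Mul(4, 289), Mul(Add(-693, -738), -1073)) = Add(1156, Mul(-1431, -1073)) = Add(1156, 1535463) = 1536619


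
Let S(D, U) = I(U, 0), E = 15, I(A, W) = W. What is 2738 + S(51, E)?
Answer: 2738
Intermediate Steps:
S(D, U) = 0
2738 + S(51, E) = 2738 + 0 = 2738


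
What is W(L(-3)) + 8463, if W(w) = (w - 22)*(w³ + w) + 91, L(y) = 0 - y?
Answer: 7984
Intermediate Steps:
L(y) = -y
W(w) = 91 + (-22 + w)*(w + w³) (W(w) = (-22 + w)*(w + w³) + 91 = 91 + (-22 + w)*(w + w³))
W(L(-3)) + 8463 = (91 + (-1*(-3))² + (-1*(-3))⁴ - (-22)*(-3) - 22*(-1*(-3))³) + 8463 = (91 + 3² + 3⁴ - 22*3 - 22*3³) + 8463 = (91 + 9 + 81 - 66 - 22*27) + 8463 = (91 + 9 + 81 - 66 - 594) + 8463 = -479 + 8463 = 7984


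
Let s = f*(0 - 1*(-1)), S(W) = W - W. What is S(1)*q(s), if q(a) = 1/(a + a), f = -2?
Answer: 0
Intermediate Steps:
S(W) = 0
s = -2 (s = -2*(0 - 1*(-1)) = -2*(0 + 1) = -2*1 = -2)
q(a) = 1/(2*a)
S(1)*q(s) = 0*((1/2)/(-2)) = 0*((1/2)*(-1/2)) = 0*(-1/4) = 0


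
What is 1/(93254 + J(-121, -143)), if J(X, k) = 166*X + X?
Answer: 1/73047 ≈ 1.3690e-5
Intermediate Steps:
J(X, k) = 167*X
1/(93254 + J(-121, -143)) = 1/(93254 + 167*(-121)) = 1/(93254 - 20207) = 1/73047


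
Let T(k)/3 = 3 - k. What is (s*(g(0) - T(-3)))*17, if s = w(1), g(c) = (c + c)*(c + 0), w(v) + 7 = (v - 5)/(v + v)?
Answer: 2754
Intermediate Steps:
w(v) = -7 + (-5 + v)/(2*v) (w(v) = -7 + (v - 5)/(v + v) = -7 + (-5 + v)/((2*v)) = -7 + (-5 + v)*(1/(2*v)) = -7 + (-5 + v)/(2*v))
g(c) = 2*c² (g(c) = (2*c)*c = 2*c²)
T(k) = 9 - 3*k (T(k) = 3*(3 - k) = 9 - 3*k)
s = -9 (s = (½)*(-5 - 13*1)/1 = (½)*1*(-5 - 13) = (½)*1*(-18) = -9)
(s*(g(0) - T(-3)))*17 = -9*(2*0² - (9 - 3*(-3)))*17 = -9*(2*0 - (9 + 9))*17 = -9*(0 - 1*18)*17 = -9*(0 - 18)*17 = -9*(-18)*17 = 162*17 = 2754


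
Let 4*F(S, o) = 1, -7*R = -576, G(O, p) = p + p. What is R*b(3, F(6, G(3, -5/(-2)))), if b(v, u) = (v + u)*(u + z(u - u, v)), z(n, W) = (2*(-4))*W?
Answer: -44460/7 ≈ -6351.4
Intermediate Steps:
z(n, W) = -8*W
G(O, p) = 2*p
R = 576/7 (R = -1/7*(-576) = 576/7 ≈ 82.286)
F(S, o) = 1/4 (F(S, o) = (1/4)*1 = 1/4)
b(v, u) = (u + v)*(u - 8*v) (b(v, u) = (v + u)*(u - 8*v) = (u + v)*(u - 8*v))
R*b(3, F(6, G(3, -5/(-2)))) = 576*((1/4)**2 - 8*3**2 - 7*1/4*3)/7 = 576*(1/16 - 8*9 - 21/4)/7 = 576*(1/16 - 72 - 21/4)/7 = (576/7)*(-1235/16) = -44460/7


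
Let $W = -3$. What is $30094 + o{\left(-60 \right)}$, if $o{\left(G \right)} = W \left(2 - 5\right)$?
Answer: $30103$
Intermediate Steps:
$o{\left(G \right)} = 9$ ($o{\left(G \right)} = - 3 \left(2 - 5\right) = \left(-3\right) \left(-3\right) = 9$)
$30094 + o{\left(-60 \right)} = 30094 + 9 = 30103$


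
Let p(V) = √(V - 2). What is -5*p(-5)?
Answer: -5*I*√7 ≈ -13.229*I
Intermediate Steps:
p(V) = √(-2 + V)
-5*p(-5) = -5*√(-2 - 5) = -5*I*√7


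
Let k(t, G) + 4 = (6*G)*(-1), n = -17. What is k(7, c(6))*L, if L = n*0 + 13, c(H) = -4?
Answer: 260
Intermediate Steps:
L = 13 (L = -17*0 + 13 = 0 + 13 = 13)
k(t, G) = -4 - 6*G (k(t, G) = -4 + (6*G)*(-1) = -4 - 6*G)
k(7, c(6))*L = (-4 - 6*(-4))*13 = (-4 + 24)*13 = 20*13 = 260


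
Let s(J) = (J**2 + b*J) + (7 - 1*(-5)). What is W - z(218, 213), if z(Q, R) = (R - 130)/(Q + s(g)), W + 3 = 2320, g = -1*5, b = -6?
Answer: 660262/285 ≈ 2316.7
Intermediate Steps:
g = -5
W = 2317 (W = -3 + 2320 = 2317)
s(J) = 12 + J**2 - 6*J (s(J) = (J**2 - 6*J) + (7 - 1*(-5)) = (J**2 - 6*J) + (7 + 5) = (J**2 - 6*J) + 12 = 12 + J**2 - 6*J)
z(Q, R) = (-130 + R)/(67 + Q) (z(Q, R) = (R - 130)/(Q + (12 + (-5)**2 - 6*(-5))) = (-130 + R)/(Q + (12 + 25 + 30)) = (-130 + R)/(Q + 67) = (-130 + R)/(67 + Q))
W - z(218, 213) = 2317 - (-130 + 213)/(67 + 218) = 2317 - 83/285 = 660262/285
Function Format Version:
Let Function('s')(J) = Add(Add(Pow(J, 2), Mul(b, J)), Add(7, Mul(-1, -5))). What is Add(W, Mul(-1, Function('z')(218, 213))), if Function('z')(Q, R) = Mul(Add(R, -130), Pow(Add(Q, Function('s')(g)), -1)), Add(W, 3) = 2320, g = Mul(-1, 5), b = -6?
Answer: Rational(660262, 285) ≈ 2316.7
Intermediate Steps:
g = -5
W = 2317 (W = Add(-3, 2320) = 2317)
Function('s')(J) = Add(12, Pow(J, 2), Mul(-6, J)) (Function('s')(J) = Add(Add(Pow(J, 2), Mul(-6, J)), Add(7, Mul(-1, -5))) = Add(Add(Pow(J, 2), Mul(-6, J)), Add(7, 5)) = Add(Add(Pow(J, 2), Mul(-6, J)), 12) = Add(12, Pow(J, 2), Mul(-6, J)))
Function('z')(Q, R) = Mul(Pow(Add(67, Q), -1), Add(-130, R)) (Function('z')(Q, R) = Mul(Add(R, -130), Pow(Add(Q, Add(12, Pow(-5, 2), Mul(-6, -5))), -1)) = Mul(Add(-130, R), Pow(Add(Q, Add(12, 25, 30)), -1)) = Mul(Add(-130, R), Pow(Add(Q, 67), -1)) = Mul(Add(-130, R), Pow(Add(67, Q), -1)) = Mul(Pow(Add(67, Q), -1), Add(-130, R)))
Add(W, Mul(-1, Function('z')(218, 213))) = Add(2317, Mul(-1, Mul(Pow(Add(67, 218), -1), Add(-130, 213)))) = Add(2317, Mul(-1, Mul(Pow(285, -1), 83))) = Add(2317, Mul(-1, Mul(Rational(1, 285), 83))) = Add(2317, Mul(-1, Rational(83, 285))) = Add(2317, Rational(-83, 285)) = Rational(660262, 285)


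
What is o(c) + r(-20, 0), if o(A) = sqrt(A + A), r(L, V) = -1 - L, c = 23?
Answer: 19 + sqrt(46) ≈ 25.782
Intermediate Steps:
o(A) = sqrt(2)*sqrt(A) (o(A) = sqrt(2*A) = sqrt(2)*sqrt(A))
o(c) + r(-20, 0) = sqrt(2)*sqrt(23) + (-1 - 1*(-20)) = sqrt(46) + (-1 + 20) = sqrt(46) + 19 = 19 + sqrt(46)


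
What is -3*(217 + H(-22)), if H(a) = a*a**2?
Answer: 31293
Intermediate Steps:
H(a) = a**3
-3*(217 + H(-22)) = -3*(217 + (-22)**3) = -3*(217 - 10648) = -3*(-10431) = 31293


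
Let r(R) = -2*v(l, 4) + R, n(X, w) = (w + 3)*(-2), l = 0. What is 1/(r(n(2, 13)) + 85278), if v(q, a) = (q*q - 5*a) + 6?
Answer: 1/85274 ≈ 1.1727e-5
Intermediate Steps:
n(X, w) = -6 - 2*w (n(X, w) = (3 + w)*(-2) = -6 - 2*w)
v(q, a) = 6 + q² - 5*a (v(q, a) = (q² - 5*a) + 6 = 6 + q² - 5*a)
r(R) = 28 + R (r(R) = -2*(6 + 0² - 5*4) + R = -2*(6 + 0 - 20) + R = -2*(-14) + R = 28 + R)
1/(r(n(2, 13)) + 85278) = 1/((28 + (-6 - 2*13)) + 85278) = 1/((28 + (-6 - 26)) + 85278) = 1/((28 - 32) + 85278) = 1/(-4 + 85278) = 1/85274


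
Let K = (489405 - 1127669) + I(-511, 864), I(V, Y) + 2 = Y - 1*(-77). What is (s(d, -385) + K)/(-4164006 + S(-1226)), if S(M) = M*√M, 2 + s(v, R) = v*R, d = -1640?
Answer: 12340031781/8670394369606 - 3633251*I*√1226/8670394369606 ≈ 0.0014232 - 1.4672e-5*I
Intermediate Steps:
s(v, R) = -2 + R*v (s(v, R) = -2 + v*R = -2 + R*v)
I(V, Y) = 75 + Y (I(V, Y) = -2 + (Y - 1*(-77)) = -2 + (Y + 77) = -2 + (77 + Y) = 75 + Y)
K = -637325 (K = (489405 - 1127669) + (75 + 864) = -638264 + 939 = -637325)
S(M) = M^(3/2)
(s(d, -385) + K)/(-4164006 + S(-1226)) = ((-2 - 385*(-1640)) - 637325)/(-4164006 + (-1226)^(3/2)) = ((-2 + 631400) - 637325)/(-4164006 - 1226*I*√1226) = (631398 - 637325)/(-4164006 - 1226*I*√1226) = -5927/(-4164006 - 1226*I*√1226)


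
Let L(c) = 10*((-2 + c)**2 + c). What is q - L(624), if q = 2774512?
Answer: -1100568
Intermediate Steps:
L(c) = 10*c + 10*(-2 + c)**2 (L(c) = 10*(c + (-2 + c)**2) = 10*c + 10*(-2 + c)**2)
q - L(624) = 2774512 - (10*624 + 10*(-2 + 624)**2) = 2774512 - (6240 + 10*622**2) = 2774512 - (6240 + 10*386884) = 2774512 - (6240 + 3868840) = 2774512 - 1*3875080 = 2774512 - 3875080 = -1100568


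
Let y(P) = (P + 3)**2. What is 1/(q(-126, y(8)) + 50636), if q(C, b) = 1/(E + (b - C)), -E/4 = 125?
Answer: 253/12810907 ≈ 1.9749e-5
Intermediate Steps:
E = -500 (E = -4*125 = -500)
y(P) = (3 + P)**2
q(C, b) = 1/(-500 + b - C) (q(C, b) = 1/(-500 + (b - C)) = 1/(-500 + b - C))
1/(q(-126, y(8)) + 50636) = 1/(1/(-500 + (3 + 8)**2 - 1*(-126)) + 50636) = 1/(1/(-500 + 11**2 + 126) + 50636) = 1/(1/(-500 + 121 + 126) + 50636) = 1/(1/(-253) + 50636) = 1/(-1/253 + 50636) = 1/(12810907/253) = 253/12810907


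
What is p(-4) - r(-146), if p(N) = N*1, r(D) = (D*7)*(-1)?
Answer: -1026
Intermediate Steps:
r(D) = -7*D (r(D) = (7*D)*(-1) = -7*D)
p(N) = N
p(-4) - r(-146) = -4 - (-7)*(-146) = -4 - 1*1022 = -4 - 1022 = -1026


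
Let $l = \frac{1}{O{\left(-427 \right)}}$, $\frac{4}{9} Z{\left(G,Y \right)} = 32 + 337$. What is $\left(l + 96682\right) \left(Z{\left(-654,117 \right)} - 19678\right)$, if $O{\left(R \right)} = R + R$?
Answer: $- \frac{6224765497957}{3416} \approx -1.8222 \cdot 10^{9}$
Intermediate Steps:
$O{\left(R \right)} = 2 R$
$Z{\left(G,Y \right)} = \frac{3321}{4}$ ($Z{\left(G,Y \right)} = \frac{9 \left(32 + 337\right)}{4} = \frac{9}{4} \cdot 369 = \frac{3321}{4}$)
$l = - \frac{1}{854}$ ($l = \frac{1}{2 \left(-427\right)} = \frac{1}{-854} = - \frac{1}{854} \approx -0.001171$)
$\left(l + 96682\right) \left(Z{\left(-654,117 \right)} - 19678\right) = \left(- \frac{1}{854} + 96682\right) \left(\frac{3321}{4} - 19678\right) = \frac{82566427}{854} \left(- \frac{75391}{4}\right) = - \frac{6224765497957}{3416}$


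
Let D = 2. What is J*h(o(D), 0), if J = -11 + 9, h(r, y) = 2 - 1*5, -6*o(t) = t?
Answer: 6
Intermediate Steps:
o(t) = -t/6
h(r, y) = -3 (h(r, y) = 2 - 5 = -3)
J = -2
J*h(o(D), 0) = -2*(-3) = 6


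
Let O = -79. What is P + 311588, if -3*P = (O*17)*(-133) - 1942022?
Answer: 899389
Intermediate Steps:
P = 587801 (P = -(-79*17*(-133) - 1942022)/3 = -(-1343*(-133) - 1942022)/3 = -(178619 - 1942022)/3 = -⅓*(-1763403) = 587801)
P + 311588 = 587801 + 311588 = 899389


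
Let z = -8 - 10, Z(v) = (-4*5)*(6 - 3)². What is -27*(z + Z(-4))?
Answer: 5346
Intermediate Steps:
Z(v) = -180 (Z(v) = -20*3² = -20*9 = -180)
z = -18
-27*(z + Z(-4)) = -27*(-18 - 180) = -27*(-198) = 5346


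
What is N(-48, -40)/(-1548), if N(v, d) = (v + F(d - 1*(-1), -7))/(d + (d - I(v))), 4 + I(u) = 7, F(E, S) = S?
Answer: -55/128484 ≈ -0.00042807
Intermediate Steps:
I(u) = 3 (I(u) = -4 + 7 = 3)
N(v, d) = (-7 + v)/(-3 + 2*d) (N(v, d) = (v - 7)/(d + (d - 1*3)) = (-7 + v)/(d + (d - 3)) = (-7 + v)/(d + (-3 + d)) = (-7 + v)/(-3 + 2*d))
N(-48, -40)/(-1548) = ((-7 - 48)/(-3 + 2*(-40)))/(-1548) = (-55/(-3 - 80))*(-1/1548) = (-55/(-83))*(-1/1548) = -1/83*(-55)*(-1/1548) = (55/83)*(-1/1548) = -55/128484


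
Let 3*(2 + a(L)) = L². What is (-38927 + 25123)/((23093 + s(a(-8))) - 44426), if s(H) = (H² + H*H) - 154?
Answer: 17748/26665 ≈ 0.66559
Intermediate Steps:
a(L) = -2 + L²/3
s(H) = -154 + 2*H² (s(H) = (H² + H²) - 154 = 2*H² - 154 = -154 + 2*H²)
(-38927 + 25123)/((23093 + s(a(-8))) - 44426) = (-38927 + 25123)/((23093 + (-154 + 2*(-2 + (⅓)*(-8)²)²)) - 44426) = -13804/((23093 + (-154 + 2*(-2 + (⅓)*64)²)) - 44426) = -13804/((23093 + (-154 + 2*(-2 + 64/3)²)) - 44426) = -13804/((23093 + (-154 + 2*(58/3)²)) - 44426) = -13804/((23093 + (-154 + 2*(3364/9))) - 44426) = -13804/((23093 + (-154 + 6728/9)) - 44426) = -13804/((23093 + 5342/9) - 44426) = -13804/(213179/9 - 44426) = -13804/(-186655/9) = -13804*(-9/186655) = 17748/26665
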